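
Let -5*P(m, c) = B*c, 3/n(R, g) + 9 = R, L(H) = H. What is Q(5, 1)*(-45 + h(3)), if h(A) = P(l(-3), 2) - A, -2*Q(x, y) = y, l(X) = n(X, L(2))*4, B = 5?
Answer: 25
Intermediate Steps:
n(R, g) = 3/(-9 + R)
l(X) = 12/(-9 + X) (l(X) = (3/(-9 + X))*4 = 12/(-9 + X))
P(m, c) = -c
Q(x, y) = -y/2
h(A) = -2 - A (h(A) = -1*2 - A = -2 - A)
Q(5, 1)*(-45 + h(3)) = (-½*1)*(-45 + (-2 - 1*3)) = -(-45 + (-2 - 3))/2 = -(-45 - 5)/2 = -½*(-50) = 25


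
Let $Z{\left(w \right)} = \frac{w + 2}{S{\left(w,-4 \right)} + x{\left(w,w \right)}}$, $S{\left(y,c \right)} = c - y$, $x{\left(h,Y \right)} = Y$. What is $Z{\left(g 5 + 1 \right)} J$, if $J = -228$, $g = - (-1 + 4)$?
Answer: $-684$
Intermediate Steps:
$g = -3$ ($g = \left(-1\right) 3 = -3$)
$Z{\left(w \right)} = - \frac{1}{2} - \frac{w}{4}$ ($Z{\left(w \right)} = \frac{w + 2}{\left(-4 - w\right) + w} = \frac{2 + w}{-4} = \left(2 + w\right) \left(- \frac{1}{4}\right) = - \frac{1}{2} - \frac{w}{4}$)
$Z{\left(g 5 + 1 \right)} J = \left(- \frac{1}{2} - \frac{\left(-3\right) 5 + 1}{4}\right) \left(-228\right) = \left(- \frac{1}{2} - \frac{-15 + 1}{4}\right) \left(-228\right) = \left(- \frac{1}{2} - - \frac{7}{2}\right) \left(-228\right) = \left(- \frac{1}{2} + \frac{7}{2}\right) \left(-228\right) = 3 \left(-228\right) = -684$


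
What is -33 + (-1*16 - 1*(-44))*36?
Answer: 975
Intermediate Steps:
-33 + (-1*16 - 1*(-44))*36 = -33 + (-16 + 44)*36 = -33 + 28*36 = -33 + 1008 = 975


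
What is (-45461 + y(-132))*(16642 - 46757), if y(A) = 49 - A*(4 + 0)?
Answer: 1351681660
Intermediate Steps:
y(A) = 49 - 4*A (y(A) = 49 - A*4 = 49 - 4*A)
(-45461 + y(-132))*(16642 - 46757) = (-45461 + (49 - 4*(-132)))*(16642 - 46757) = (-45461 + (49 + 528))*(-30115) = (-45461 + 577)*(-30115) = -44884*(-30115) = 1351681660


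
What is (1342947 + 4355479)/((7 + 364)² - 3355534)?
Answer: -5698426/3217893 ≈ -1.7709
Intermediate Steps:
(1342947 + 4355479)/((7 + 364)² - 3355534) = 5698426/(371² - 3355534) = 5698426/(137641 - 3355534) = 5698426/(-3217893) = 5698426*(-1/3217893) = -5698426/3217893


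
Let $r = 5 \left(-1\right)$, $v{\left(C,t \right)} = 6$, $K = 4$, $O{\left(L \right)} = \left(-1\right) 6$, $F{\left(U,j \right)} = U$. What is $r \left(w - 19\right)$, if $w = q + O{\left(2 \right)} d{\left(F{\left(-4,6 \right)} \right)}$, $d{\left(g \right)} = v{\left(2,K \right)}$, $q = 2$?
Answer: $265$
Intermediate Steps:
$O{\left(L \right)} = -6$
$d{\left(g \right)} = 6$
$r = -5$
$w = -34$ ($w = 2 - 36 = -34$)
$r \left(w - 19\right) = - 5 \left(-34 - 19\right) = \left(-5\right) \left(-53\right) = 265$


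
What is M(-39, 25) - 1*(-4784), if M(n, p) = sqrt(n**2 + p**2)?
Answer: 4784 + sqrt(2146) ≈ 4830.3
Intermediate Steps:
M(-39, 25) - 1*(-4784) = sqrt((-39)**2 + 25**2) - 1*(-4784) = sqrt(1521 + 625) + 4784 = sqrt(2146) + 4784 = 4784 + sqrt(2146)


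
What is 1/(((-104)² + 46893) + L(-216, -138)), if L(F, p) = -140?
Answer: 1/57569 ≈ 1.7370e-5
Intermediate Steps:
1/(((-104)² + 46893) + L(-216, -138)) = 1/(((-104)² + 46893) - 140) = 1/((10816 + 46893) - 140) = 1/(57709 - 140) = 1/57569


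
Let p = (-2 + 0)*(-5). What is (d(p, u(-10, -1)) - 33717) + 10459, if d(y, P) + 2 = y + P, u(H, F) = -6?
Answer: -23256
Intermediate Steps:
p = 10 (p = -2*(-5) = 10)
d(y, P) = -2 + P + y (d(y, P) = -2 + (y + P) = -2 + (P + y) = -2 + P + y)
(d(p, u(-10, -1)) - 33717) + 10459 = ((-2 - 6 + 10) - 33717) + 10459 = (2 - 33717) + 10459 = -33715 + 10459 = -23256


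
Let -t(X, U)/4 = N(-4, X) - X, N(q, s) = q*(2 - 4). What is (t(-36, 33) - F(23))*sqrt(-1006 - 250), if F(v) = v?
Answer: -398*I*sqrt(314) ≈ -7052.6*I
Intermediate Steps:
N(q, s) = -2*q (N(q, s) = q*(-2) = -2*q)
t(X, U) = -32 + 4*X (t(X, U) = -4*(-2*(-4) - X) = -4*(8 - X) = -32 + 4*X)
(t(-36, 33) - F(23))*sqrt(-1006 - 250) = ((-32 + 4*(-36)) - 1*23)*sqrt(-1006 - 250) = ((-32 - 144) - 23)*sqrt(-1256) = (-176 - 23)*(2*I*sqrt(314)) = -398*I*sqrt(314)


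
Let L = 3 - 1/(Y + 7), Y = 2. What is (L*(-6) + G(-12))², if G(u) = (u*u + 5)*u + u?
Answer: 29724304/9 ≈ 3.3027e+6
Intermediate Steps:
G(u) = u + u*(5 + u²) (G(u) = (u² + 5)*u + u = (5 + u²)*u + u = u*(5 + u²) + u = u + u*(5 + u²))
L = 26/9 (L = 3 - 1/(2 + 7) = 3 - 1/9 = 3 - 1*⅑ = 3 - ⅑ = 26/9 ≈ 2.8889)
(L*(-6) + G(-12))² = ((26/9)*(-6) - 12*(6 + (-12)²))² = (-52/3 - 12*(6 + 144))² = (-52/3 - 12*150)² = (-52/3 - 1800)² = (-5452/3)² = 29724304/9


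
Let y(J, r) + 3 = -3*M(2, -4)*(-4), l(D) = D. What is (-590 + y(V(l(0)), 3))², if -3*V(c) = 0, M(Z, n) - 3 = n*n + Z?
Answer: 116281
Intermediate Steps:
M(Z, n) = 3 + Z + n² (M(Z, n) = 3 + (n*n + Z) = 3 + (n² + Z) = 3 + (Z + n²) = 3 + Z + n²)
V(c) = 0 (V(c) = -⅓*0 = 0)
y(J, r) = 249 (y(J, r) = -3 - 3*(3 + 2 + (-4)²)*(-4) = -3 - 3*(3 + 2 + 16)*(-4) = -3 - 3*21*(-4) = -3 - 63*(-4) = -3 + 252 = 249)
(-590 + y(V(l(0)), 3))² = (-590 + 249)² = (-341)² = 116281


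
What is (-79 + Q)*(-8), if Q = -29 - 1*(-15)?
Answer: 744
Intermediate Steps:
Q = -14 (Q = -29 + 15 = -14)
(-79 + Q)*(-8) = (-79 - 14)*(-8) = -93*(-8) = 744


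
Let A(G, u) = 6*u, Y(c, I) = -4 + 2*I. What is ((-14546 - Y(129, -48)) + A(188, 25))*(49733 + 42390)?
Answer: -1316990408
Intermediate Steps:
((-14546 - Y(129, -48)) + A(188, 25))*(49733 + 42390) = ((-14546 - (-4 + 2*(-48))) + 6*25)*(49733 + 42390) = ((-14546 - (-4 - 96)) + 150)*92123 = ((-14546 - 1*(-100)) + 150)*92123 = ((-14546 + 100) + 150)*92123 = (-14446 + 150)*92123 = -14296*92123 = -1316990408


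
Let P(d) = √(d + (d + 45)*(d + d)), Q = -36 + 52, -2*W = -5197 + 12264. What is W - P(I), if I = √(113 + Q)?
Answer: -7067/2 - 129^(¼)*√(91 + 2*√129) ≈ -3569.4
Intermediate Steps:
W = -7067/2 (W = -(-5197 + 12264)/2 = -½*7067 = -7067/2 ≈ -3533.5)
Q = 16
I = √129 (I = √(113 + 16) = √129 ≈ 11.358)
P(d) = √(d + 2*d*(45 + d)) (P(d) = √(d + (45 + d)*(2*d)) = √(d + 2*d*(45 + d)))
W - P(I) = -7067/2 - √(√129*(91 + 2*√129)) = -7067/2 - 129^(¼)*√(91 + 2*√129)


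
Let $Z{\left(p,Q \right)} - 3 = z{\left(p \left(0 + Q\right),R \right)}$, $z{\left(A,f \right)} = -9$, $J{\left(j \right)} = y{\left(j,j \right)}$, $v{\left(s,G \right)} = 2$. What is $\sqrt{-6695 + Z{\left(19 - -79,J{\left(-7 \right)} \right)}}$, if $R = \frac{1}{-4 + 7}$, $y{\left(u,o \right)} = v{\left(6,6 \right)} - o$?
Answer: $i \sqrt{6701} \approx 81.86 i$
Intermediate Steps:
$y{\left(u,o \right)} = 2 - o$
$R = \frac{1}{3} \approx 0.33333$
$J{\left(j \right)} = 2 - j$
$Z{\left(p,Q \right)} = -6$ ($Z{\left(p,Q \right)} = 3 - 9 = -6$)
$\sqrt{-6695 + Z{\left(19 - -79,J{\left(-7 \right)} \right)}} = \sqrt{-6695 - 6} = \sqrt{-6701} = i \sqrt{6701}$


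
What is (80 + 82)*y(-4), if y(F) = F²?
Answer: 2592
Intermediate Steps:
(80 + 82)*y(-4) = (80 + 82)*(-4)² = 162*16 = 2592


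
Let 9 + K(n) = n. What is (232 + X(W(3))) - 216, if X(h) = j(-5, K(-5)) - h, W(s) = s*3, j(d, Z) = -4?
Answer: 3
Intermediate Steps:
K(n) = -9 + n
W(s) = 3*s
X(h) = -4 - h
(232 + X(W(3))) - 216 = (232 + (-4 - 3*3)) - 216 = (232 + (-4 - 1*9)) - 216 = (232 + (-4 - 9)) - 216 = (232 - 13) - 216 = 219 - 216 = 3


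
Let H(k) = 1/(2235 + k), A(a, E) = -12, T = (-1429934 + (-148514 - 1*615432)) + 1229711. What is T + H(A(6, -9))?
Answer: -2143347686/2223 ≈ -9.6417e+5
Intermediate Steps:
T = -964169 (T = (-1429934 + (-148514 - 615432)) + 1229711 = (-1429934 - 763946) + 1229711 = -2193880 + 1229711 = -964169)
T + H(A(6, -9)) = -964169 + 1/(2235 - 12) = -964169 + 1/2223 = -2143347686/2223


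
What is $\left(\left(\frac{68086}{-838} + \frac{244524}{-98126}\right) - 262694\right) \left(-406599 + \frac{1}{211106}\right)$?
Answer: $\frac{220069088101813351995}{2059700926} \approx 1.0685 \cdot 10^{11}$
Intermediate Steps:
$\left(\left(\frac{68086}{-838} + \frac{244524}{-98126}\right) - 262694\right) \left(-406599 + \frac{1}{211106}\right) = \left(\left(68086 \left(- \frac{1}{838}\right) + 244524 \left(- \frac{1}{98126}\right)\right) - 262694\right) \left(-406599 + \frac{1}{211106}\right) = \left(\left(- \frac{34043}{419} - \frac{17466}{7009}\right) - 262694\right) \left(- \frac{85835488493}{211106}\right) = \left(- \frac{245925641}{2936771} - 262694\right) \left(- \frac{85835488493}{211106}\right) = \left(- \frac{771718046715}{2936771}\right) \left(- \frac{85835488493}{211106}\right) = \frac{220069088101813351995}{2059700926}$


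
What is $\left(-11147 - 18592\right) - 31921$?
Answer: $-61660$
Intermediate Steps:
$\left(-11147 - 18592\right) - 31921 = -29739 - 31921 = -61660$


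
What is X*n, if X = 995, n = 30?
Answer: 29850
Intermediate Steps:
X*n = 995*30 = 29850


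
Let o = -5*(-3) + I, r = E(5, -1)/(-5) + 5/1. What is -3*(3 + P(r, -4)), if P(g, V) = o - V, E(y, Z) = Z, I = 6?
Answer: -84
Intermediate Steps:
r = 26/5 (r = -1/(-5) + 5/1 = -1*(-⅕) + 5*1 = ⅕ + 5 = 26/5 ≈ 5.2000)
o = 21 (o = -5*(-3) + 6 = 15 + 6 = 21)
P(g, V) = 21 - V
-3*(3 + P(r, -4)) = -3*(3 + (21 - 1*(-4))) = -3*(3 + (21 + 4)) = -3*(3 + 25) = -3*28 = -84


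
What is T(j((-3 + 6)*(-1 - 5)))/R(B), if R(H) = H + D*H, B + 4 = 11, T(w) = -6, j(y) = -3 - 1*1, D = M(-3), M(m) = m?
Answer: 3/7 ≈ 0.42857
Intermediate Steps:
D = -3
j(y) = -4 (j(y) = -3 - 1 = -4)
B = 7 (B = -4 + 11 = 7)
R(H) = -2*H (R(H) = H - 3*H = -2*H)
T(j((-3 + 6)*(-1 - 5)))/R(B) = -6/((-2*7)) = -6/(-14) = -6*(-1/14) = 3/7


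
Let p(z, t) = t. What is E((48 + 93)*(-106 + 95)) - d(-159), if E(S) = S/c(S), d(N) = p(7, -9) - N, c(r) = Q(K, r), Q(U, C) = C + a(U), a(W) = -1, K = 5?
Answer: -231249/1552 ≈ -149.00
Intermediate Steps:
Q(U, C) = -1 + C (Q(U, C) = C - 1 = -1 + C)
c(r) = -1 + r
d(N) = -9 - N
E(S) = S/(-1 + S)
E((48 + 93)*(-106 + 95)) - d(-159) = ((48 + 93)*(-106 + 95))/(-1 + (48 + 93)*(-106 + 95)) - (-9 - 1*(-159)) = (141*(-11))/(-1 + 141*(-11)) - (-9 + 159) = -1551/(-1 - 1551) - 1*150 = -1551/(-1552) - 150 = -1551*(-1/1552) - 150 = 1551/1552 - 150 = -231249/1552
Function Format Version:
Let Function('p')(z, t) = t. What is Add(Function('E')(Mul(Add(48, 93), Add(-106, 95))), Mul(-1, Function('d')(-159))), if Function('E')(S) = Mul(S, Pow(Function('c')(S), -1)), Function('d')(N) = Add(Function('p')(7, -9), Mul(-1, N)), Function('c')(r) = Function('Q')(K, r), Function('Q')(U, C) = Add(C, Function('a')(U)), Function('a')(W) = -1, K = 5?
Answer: Rational(-231249, 1552) ≈ -149.00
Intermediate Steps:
Function('Q')(U, C) = Add(-1, C) (Function('Q')(U, C) = Add(C, -1) = Add(-1, C))
Function('c')(r) = Add(-1, r)
Function('d')(N) = Add(-9, Mul(-1, N))
Function('E')(S) = Mul(S, Pow(Add(-1, S), -1))
Add(Function('E')(Mul(Add(48, 93), Add(-106, 95))), Mul(-1, Function('d')(-159))) = Add(Mul(Mul(Add(48, 93), Add(-106, 95)), Pow(Add(-1, Mul(Add(48, 93), Add(-106, 95))), -1)), Mul(-1, Add(-9, Mul(-1, -159)))) = Add(Mul(Mul(141, -11), Pow(Add(-1, Mul(141, -11)), -1)), Mul(-1, Add(-9, 159))) = Add(Mul(-1551, Pow(Add(-1, -1551), -1)), Mul(-1, 150)) = Add(Mul(-1551, Pow(-1552, -1)), -150) = Add(Mul(-1551, Rational(-1, 1552)), -150) = Add(Rational(1551, 1552), -150) = Rational(-231249, 1552)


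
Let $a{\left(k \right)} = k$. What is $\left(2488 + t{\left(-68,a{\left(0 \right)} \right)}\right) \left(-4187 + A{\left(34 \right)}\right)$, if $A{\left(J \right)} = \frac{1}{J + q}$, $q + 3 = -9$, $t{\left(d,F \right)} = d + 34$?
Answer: $- \frac{113022651}{11} \approx -1.0275 \cdot 10^{7}$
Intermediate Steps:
$t{\left(d,F \right)} = 34 + d$
$q = -12$ ($q = -3 - 9 = -12$)
$A{\left(J \right)} = \frac{1}{-12 + J}$ ($A{\left(J \right)} = \frac{1}{J - 12} = \frac{1}{-12 + J}$)
$\left(2488 + t{\left(-68,a{\left(0 \right)} \right)}\right) \left(-4187 + A{\left(34 \right)}\right) = \left(2488 + \left(34 - 68\right)\right) \left(-4187 + \frac{1}{-12 + 34}\right) = \left(2488 - 34\right) \left(-4187 + \frac{1}{22}\right) = 2454 \left(-4187 + \frac{1}{22}\right) = 2454 \left(- \frac{92113}{22}\right) = - \frac{113022651}{11}$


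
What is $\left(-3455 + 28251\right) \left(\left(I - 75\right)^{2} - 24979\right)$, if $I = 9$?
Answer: $-511367908$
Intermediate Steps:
$\left(-3455 + 28251\right) \left(\left(I - 75\right)^{2} - 24979\right) = \left(-3455 + 28251\right) \left(\left(9 - 75\right)^{2} - 24979\right) = 24796 \left(\left(-66\right)^{2} - 24979\right) = 24796 \left(4356 - 24979\right) = 24796 \left(-20623\right) = -511367908$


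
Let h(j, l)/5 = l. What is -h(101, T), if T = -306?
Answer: 1530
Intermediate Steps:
h(j, l) = 5*l
-h(101, T) = -5*(-306) = -1*(-1530) = 1530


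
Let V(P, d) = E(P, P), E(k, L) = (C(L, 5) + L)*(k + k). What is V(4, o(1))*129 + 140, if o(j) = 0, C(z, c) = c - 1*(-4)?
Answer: 13556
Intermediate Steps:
C(z, c) = 4 + c (C(z, c) = c + 4 = 4 + c)
E(k, L) = 2*k*(9 + L) (E(k, L) = ((4 + 5) + L)*(k + k) = (9 + L)*(2*k) = 2*k*(9 + L))
V(P, d) = 2*P*(9 + P)
V(4, o(1))*129 + 140 = (2*4*(9 + 4))*129 + 140 = (2*4*13)*129 + 140 = 104*129 + 140 = 13416 + 140 = 13556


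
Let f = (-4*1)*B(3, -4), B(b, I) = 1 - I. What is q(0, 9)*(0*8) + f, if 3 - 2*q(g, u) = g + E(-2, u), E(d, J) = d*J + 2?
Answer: -20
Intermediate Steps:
E(d, J) = 2 + J*d (E(d, J) = J*d + 2 = 2 + J*d)
f = -20 (f = (-4*1)*(1 - 1*(-4)) = -4*(1 + 4) = -4*5 = -20)
q(g, u) = 1/2 + u - g/2 (q(g, u) = 3/2 - (g + (2 + u*(-2)))/2 = 3/2 - (g + (2 - 2*u))/2 = 3/2 - (2 + g - 2*u)/2 = 3/2 + (-1 + u - g/2) = 1/2 + u - g/2)
q(0, 9)*(0*8) + f = (1/2 + 9 - 1/2*0)*(0*8) - 20 = (1/2 + 9 + 0)*0 - 20 = (19/2)*0 - 20 = 0 - 20 = -20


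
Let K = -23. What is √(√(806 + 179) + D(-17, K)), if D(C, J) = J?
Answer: √(-23 + √985) ≈ 2.8956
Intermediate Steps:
√(√(806 + 179) + D(-17, K)) = √(√(806 + 179) - 23) = √(√985 - 23) = √(-23 + √985)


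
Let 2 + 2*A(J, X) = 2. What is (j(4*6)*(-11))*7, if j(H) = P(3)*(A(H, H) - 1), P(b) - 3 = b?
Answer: 462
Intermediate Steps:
P(b) = 3 + b
A(J, X) = 0 (A(J, X) = -1 + (1/2)*2 = -1 + 1 = 0)
j(H) = -6 (j(H) = (3 + 3)*(0 - 1) = 6*(-1) = -6)
(j(4*6)*(-11))*7 = -6*(-11)*7 = 66*7 = 462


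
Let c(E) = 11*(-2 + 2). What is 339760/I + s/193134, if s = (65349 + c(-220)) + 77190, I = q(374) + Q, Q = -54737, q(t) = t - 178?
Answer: -19281662747/3511240498 ≈ -5.4914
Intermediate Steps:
q(t) = -178 + t
c(E) = 0 (c(E) = 11*0 = 0)
I = -54541 (I = (-178 + 374) - 54737 = 196 - 54737 = -54541)
s = 142539 (s = (65349 + 0) + 77190 = 65349 + 77190 = 142539)
339760/I + s/193134 = 339760/(-54541) + 142539/193134 = 339760*(-1/54541) + 142539*(1/193134) = -339760/54541 + 47513/64378 = -19281662747/3511240498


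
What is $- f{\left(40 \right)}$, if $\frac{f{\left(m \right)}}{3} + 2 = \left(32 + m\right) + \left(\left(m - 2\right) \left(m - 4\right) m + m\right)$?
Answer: $-164490$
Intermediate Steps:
$f{\left(m \right)} = 90 + 6 m + 3 m \left(-4 + m\right) \left(-2 + m\right)$ ($f{\left(m \right)} = -6 + 3 \left(\left(32 + m\right) + \left(\left(m - 2\right) \left(m - 4\right) m + m\right)\right) = -6 + 3 \left(\left(32 + m\right) + \left(\left(-2 + m\right) \left(-4 + m\right) m + m\right)\right) = -6 + 3 \left(\left(32 + m\right) + \left(\left(-4 + m\right) \left(-2 + m\right) m + m\right)\right) = -6 + 3 \left(\left(32 + m\right) + \left(m \left(-4 + m\right) \left(-2 + m\right) + m\right)\right) = -6 + 3 \left(\left(32 + m\right) + \left(m + m \left(-4 + m\right) \left(-2 + m\right)\right)\right) = -6 + 3 \left(32 + 2 m + m \left(-4 + m\right) \left(-2 + m\right)\right) = -6 + \left(96 + 6 m + 3 m \left(-4 + m\right) \left(-2 + m\right)\right) = 90 + 6 m + 3 m \left(-4 + m\right) \left(-2 + m\right)$)
$- f{\left(40 \right)} = - (90 - 18 \cdot 40^{2} + 3 \cdot 40^{3} + 30 \cdot 40) = - (90 - 28800 + 3 \cdot 64000 + 1200) = - (90 - 28800 + 192000 + 1200) = \left(-1\right) 164490 = -164490$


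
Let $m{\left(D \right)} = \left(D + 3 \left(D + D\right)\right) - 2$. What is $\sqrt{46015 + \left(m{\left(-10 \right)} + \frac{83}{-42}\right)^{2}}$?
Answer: $\frac{\sqrt{90823909}}{42} \approx 226.91$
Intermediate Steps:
$m{\left(D \right)} = -2 + 7 D$ ($m{\left(D \right)} = \left(D + 3 \cdot 2 D\right) - 2 = \left(D + 6 D\right) - 2 = 7 D - 2 = -2 + 7 D$)
$\sqrt{46015 + \left(m{\left(-10 \right)} + \frac{83}{-42}\right)^{2}} = \sqrt{46015 + \left(\left(-2 + 7 \left(-10\right)\right) + \frac{83}{-42}\right)^{2}} = \sqrt{46015 + \left(\left(-2 - 70\right) + 83 \left(- \frac{1}{42}\right)\right)^{2}} = \sqrt{46015 + \left(-72 - \frac{83}{42}\right)^{2}} = \sqrt{46015 + \left(- \frac{3107}{42}\right)^{2}} = \sqrt{46015 + \frac{9653449}{1764}} = \sqrt{\frac{90823909}{1764}} = \frac{\sqrt{90823909}}{42}$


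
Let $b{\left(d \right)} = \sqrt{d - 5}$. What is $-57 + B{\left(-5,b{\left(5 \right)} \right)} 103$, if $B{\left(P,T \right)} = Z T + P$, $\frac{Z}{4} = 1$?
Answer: $-572$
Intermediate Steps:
$Z = 4$ ($Z = 4 \cdot 1 = 4$)
$b{\left(d \right)} = \sqrt{-5 + d}$
$B{\left(P,T \right)} = P + 4 T$ ($B{\left(P,T \right)} = 4 T + P = P + 4 T$)
$-57 + B{\left(-5,b{\left(5 \right)} \right)} 103 = -57 + \left(-5 + 4 \sqrt{-5 + 5}\right) 103 = -57 + \left(-5 + 4 \sqrt{0}\right) 103 = -57 + \left(-5 + 4 \cdot 0\right) 103 = -57 + \left(-5 + 0\right) 103 = -57 - 515 = -572$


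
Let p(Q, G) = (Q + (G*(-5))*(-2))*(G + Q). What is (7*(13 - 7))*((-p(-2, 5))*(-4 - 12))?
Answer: 96768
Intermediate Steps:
p(Q, G) = (G + Q)*(Q + 10*G) (p(Q, G) = (Q - 5*G*(-2))*(G + Q) = (Q + 10*G)*(G + Q) = (G + Q)*(Q + 10*G))
(7*(13 - 7))*((-p(-2, 5))*(-4 - 12)) = (7*(13 - 7))*((-((-2)² + 10*5² + 11*5*(-2)))*(-4 - 12)) = (7*6)*(-(4 + 10*25 - 110)*(-16)) = 42*(-(4 + 250 - 110)*(-16)) = 42*(-1*144*(-16)) = 42*(-144*(-16)) = 42*2304 = 96768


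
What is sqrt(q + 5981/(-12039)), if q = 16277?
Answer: sqrt(2359076024058)/12039 ≈ 127.58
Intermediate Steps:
sqrt(q + 5981/(-12039)) = sqrt(16277 + 5981/(-12039)) = sqrt(16277 + 5981*(-1/12039)) = sqrt(16277 - 5981/12039) = sqrt(195952822/12039) = sqrt(2359076024058)/12039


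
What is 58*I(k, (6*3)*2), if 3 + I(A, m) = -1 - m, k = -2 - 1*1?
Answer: -2320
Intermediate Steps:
k = -3 (k = -2 - 1 = -3)
I(A, m) = -4 - m (I(A, m) = -3 + (-1 - m) = -4 - m)
58*I(k, (6*3)*2) = 58*(-4 - 6*3*2) = 58*(-4 - 18*2) = 58*(-4 - 1*36) = 58*(-4 - 36) = 58*(-40) = -2320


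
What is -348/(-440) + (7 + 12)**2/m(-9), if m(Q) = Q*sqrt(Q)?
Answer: 87/110 + 361*I/27 ≈ 0.79091 + 13.37*I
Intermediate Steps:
m(Q) = Q**(3/2)
-348/(-440) + (7 + 12)**2/m(-9) = -348/(-440) + (7 + 12)**2/((-9)**(3/2)) = -348*(-1/440) + 19**2/((-27*I)) = 87/110 + 361*(I/27) = 87/110 + 361*I/27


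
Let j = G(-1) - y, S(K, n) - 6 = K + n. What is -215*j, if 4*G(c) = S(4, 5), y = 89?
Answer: 73315/4 ≈ 18329.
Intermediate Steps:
S(K, n) = 6 + K + n (S(K, n) = 6 + (K + n) = 6 + K + n)
G(c) = 15/4 (G(c) = (6 + 4 + 5)/4 = (¼)*15 = 15/4)
j = -341/4 (j = 15/4 - 1*89 = 15/4 - 89 = -341/4 ≈ -85.250)
-215*j = -215*(-341/4) = 73315/4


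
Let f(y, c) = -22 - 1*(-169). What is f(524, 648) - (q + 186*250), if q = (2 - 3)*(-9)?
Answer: -46362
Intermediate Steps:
f(y, c) = 147 (f(y, c) = -22 + 169 = 147)
q = 9 (q = -1*(-9) = 9)
f(524, 648) - (q + 186*250) = 147 - (9 + 186*250) = 147 - (9 + 46500) = 147 - 1*46509 = 147 - 46509 = -46362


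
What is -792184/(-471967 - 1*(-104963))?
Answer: 198046/91751 ≈ 2.1585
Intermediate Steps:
-792184/(-471967 - 1*(-104963)) = -792184/(-471967 + 104963) = -792184/(-367004) = -792184*(-1/367004) = 198046/91751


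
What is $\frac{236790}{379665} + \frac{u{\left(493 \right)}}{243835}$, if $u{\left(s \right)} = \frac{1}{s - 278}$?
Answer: $\frac{275857858987}{442305717425} \approx 0.62368$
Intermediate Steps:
$u{\left(s \right)} = \frac{1}{-278 + s}$
$\frac{236790}{379665} + \frac{u{\left(493 \right)}}{243835} = \frac{236790}{379665} + \frac{1}{\left(-278 + 493\right) 243835} = 236790 \cdot \frac{1}{379665} + \frac{1}{215} \cdot \frac{1}{243835} = \frac{5262}{8437} + \frac{1}{215} \cdot \frac{1}{243835} = \frac{5262}{8437} + \frac{1}{52424525} = \frac{275857858987}{442305717425}$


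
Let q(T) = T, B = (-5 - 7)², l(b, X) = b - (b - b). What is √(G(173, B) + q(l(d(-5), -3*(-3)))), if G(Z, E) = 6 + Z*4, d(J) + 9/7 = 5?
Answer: 4*√2149/7 ≈ 26.490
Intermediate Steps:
d(J) = 26/7 (d(J) = -9/7 + 5 = 26/7)
l(b, X) = b (l(b, X) = b - 1*0 = b + 0 = b)
B = 144 (B = (-12)² = 144)
G(Z, E) = 6 + 4*Z
√(G(173, B) + q(l(d(-5), -3*(-3)))) = √((6 + 4*173) + 26/7) = √((6 + 692) + 26/7) = √(698 + 26/7) = √(4912/7) = 4*√2149/7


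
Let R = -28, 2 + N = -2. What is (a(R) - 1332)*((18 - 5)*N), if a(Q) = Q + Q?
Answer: 72176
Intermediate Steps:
N = -4 (N = -2 - 2 = -4)
a(Q) = 2*Q
(a(R) - 1332)*((18 - 5)*N) = (2*(-28) - 1332)*((18 - 5)*(-4)) = (-56 - 1332)*(13*(-4)) = -1388*(-52) = 72176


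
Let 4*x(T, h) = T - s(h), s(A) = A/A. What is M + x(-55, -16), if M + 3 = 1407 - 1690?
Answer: -300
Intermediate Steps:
s(A) = 1
M = -286 (M = -3 + (1407 - 1690) = -3 - 283 = -286)
x(T, h) = -¼ + T/4 (x(T, h) = (T - 1*1)/4 = (T - 1)/4 = (-1 + T)/4 = -¼ + T/4)
M + x(-55, -16) = -286 + (-¼ + (¼)*(-55)) = -286 + (-¼ - 55/4) = -286 - 14 = -300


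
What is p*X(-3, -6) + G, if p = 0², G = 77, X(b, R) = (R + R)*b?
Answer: 77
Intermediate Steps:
X(b, R) = 2*R*b (X(b, R) = (2*R)*b = 2*R*b)
p = 0
p*X(-3, -6) + G = 0*(2*(-6)*(-3)) + 77 = 0*36 + 77 = 0 + 77 = 77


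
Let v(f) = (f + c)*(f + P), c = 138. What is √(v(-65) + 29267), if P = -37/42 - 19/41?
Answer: √72423684858/1722 ≈ 156.28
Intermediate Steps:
P = -2315/1722 (P = -37*1/42 - 19*1/41 = -37/42 - 19/41 = -2315/1722 ≈ -1.3444)
v(f) = (138 + f)*(-2315/1722 + f) (v(f) = (f + 138)*(f - 2315/1722) = (138 + f)*(-2315/1722 + f))
√(v(-65) + 29267) = √((-53245/287 + (-65)² + (235321/1722)*(-65)) + 29267) = √((-53245/287 + 4225 - 15295865/1722) + 29267) = √(-8339885/1722 + 29267) = √(42057889/1722) = √72423684858/1722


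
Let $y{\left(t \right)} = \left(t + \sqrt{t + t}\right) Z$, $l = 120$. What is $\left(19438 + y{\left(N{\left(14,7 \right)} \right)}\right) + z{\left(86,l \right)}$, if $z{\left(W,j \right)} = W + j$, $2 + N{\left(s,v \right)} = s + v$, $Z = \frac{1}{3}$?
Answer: $\frac{58951}{3} + \frac{\sqrt{38}}{3} \approx 19652.0$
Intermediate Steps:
$Z = \frac{1}{3} \approx 0.33333$
$N{\left(s,v \right)} = -2 + s + v$ ($N{\left(s,v \right)} = -2 + \left(s + v\right) = -2 + s + v$)
$y{\left(t \right)} = \frac{t}{3} + \frac{\sqrt{2} \sqrt{t}}{3}$ ($y{\left(t \right)} = \left(t + \sqrt{t + t}\right) \frac{1}{3} = \left(t + \sqrt{2 t}\right) \frac{1}{3} = \left(t + \sqrt{2} \sqrt{t}\right) \frac{1}{3} = \frac{t}{3} + \frac{\sqrt{2} \sqrt{t}}{3}$)
$\left(19438 + y{\left(N{\left(14,7 \right)} \right)}\right) + z{\left(86,l \right)} = \left(19438 + \left(\frac{-2 + 14 + 7}{3} + \frac{\sqrt{2} \sqrt{-2 + 14 + 7}}{3}\right)\right) + \left(86 + 120\right) = \left(19438 + \left(\frac{1}{3} \cdot 19 + \frac{\sqrt{2} \sqrt{19}}{3}\right)\right) + 206 = \left(19438 + \left(\frac{19}{3} + \frac{\sqrt{38}}{3}\right)\right) + 206 = \left(\frac{58333}{3} + \frac{\sqrt{38}}{3}\right) + 206 = \frac{58951}{3} + \frac{\sqrt{38}}{3}$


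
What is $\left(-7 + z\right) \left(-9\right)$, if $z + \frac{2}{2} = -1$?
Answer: $81$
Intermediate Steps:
$z = -2$ ($z = -1 - 1 = -2$)
$\left(-7 + z\right) \left(-9\right) = \left(-7 - 2\right) \left(-9\right) = \left(-9\right) \left(-9\right) = 81$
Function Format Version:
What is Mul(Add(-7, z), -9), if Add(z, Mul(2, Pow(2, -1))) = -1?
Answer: 81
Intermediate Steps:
z = -2 (z = Add(-1, -1) = -2)
Mul(Add(-7, z), -9) = Mul(Add(-7, -2), -9) = Mul(-9, -9) = 81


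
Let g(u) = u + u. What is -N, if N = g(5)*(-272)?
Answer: 2720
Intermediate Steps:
g(u) = 2*u
N = -2720 (N = (2*5)*(-272) = 10*(-272) = -2720)
-N = -1*(-2720) = 2720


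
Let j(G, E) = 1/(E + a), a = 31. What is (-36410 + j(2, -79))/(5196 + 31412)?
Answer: -134437/135168 ≈ -0.99459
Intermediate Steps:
j(G, E) = 1/(31 + E) (j(G, E) = 1/(E + 31) = 1/(31 + E))
(-36410 + j(2, -79))/(5196 + 31412) = (-36410 + 1/(31 - 79))/(5196 + 31412) = (-36410 + 1/(-48))/36608 = (-36410 - 1/48)*(1/36608) = -1747681/48*1/36608 = -134437/135168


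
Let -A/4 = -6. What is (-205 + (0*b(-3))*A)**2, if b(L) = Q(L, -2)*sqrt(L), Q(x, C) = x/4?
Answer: 42025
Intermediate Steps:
A = 24 (A = -4*(-6) = 24)
Q(x, C) = x/4 (Q(x, C) = x*(1/4) = x/4)
b(L) = L**(3/2)/4 (b(L) = (L/4)*sqrt(L) = L**(3/2)/4)
(-205 + (0*b(-3))*A)**2 = (-205 + (0*((-3)**(3/2)/4))*24)**2 = (-205 + (0*((-3*I*sqrt(3))/4))*24)**2 = (-205 + (0*(-3*I*sqrt(3)/4))*24)**2 = (-205 + 0*24)**2 = (-205 + 0)**2 = (-205)**2 = 42025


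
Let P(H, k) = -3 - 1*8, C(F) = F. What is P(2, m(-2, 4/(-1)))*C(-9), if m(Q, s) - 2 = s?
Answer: 99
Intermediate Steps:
m(Q, s) = 2 + s
P(H, k) = -11 (P(H, k) = -3 - 8 = -11)
P(2, m(-2, 4/(-1)))*C(-9) = -11*(-9) = 99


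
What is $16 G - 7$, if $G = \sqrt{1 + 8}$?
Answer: $41$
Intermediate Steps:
$G = 3$ ($G = \sqrt{9} = 3$)
$16 G - 7 = 16 \cdot 3 - 7 = 48 - 7 = 41$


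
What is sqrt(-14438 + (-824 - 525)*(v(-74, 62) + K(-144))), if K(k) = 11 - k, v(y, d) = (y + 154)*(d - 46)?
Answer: I*sqrt(1950253) ≈ 1396.5*I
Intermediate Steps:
v(y, d) = (-46 + d)*(154 + y) (v(y, d) = (154 + y)*(-46 + d) = (-46 + d)*(154 + y))
sqrt(-14438 + (-824 - 525)*(v(-74, 62) + K(-144))) = sqrt(-14438 + (-824 - 525)*((-7084 - 46*(-74) + 154*62 + 62*(-74)) + (11 - 1*(-144)))) = sqrt(-14438 - 1349*((-7084 + 3404 + 9548 - 4588) + (11 + 144))) = sqrt(-14438 - 1349*(1280 + 155)) = sqrt(-14438 - 1349*1435) = sqrt(-14438 - 1935815) = sqrt(-1950253) = I*sqrt(1950253)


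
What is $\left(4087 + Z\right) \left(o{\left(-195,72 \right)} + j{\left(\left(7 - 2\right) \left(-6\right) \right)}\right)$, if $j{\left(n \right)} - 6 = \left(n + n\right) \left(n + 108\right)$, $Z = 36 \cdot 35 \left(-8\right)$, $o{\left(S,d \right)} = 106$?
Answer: $27376024$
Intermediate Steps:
$Z = -10080$ ($Z = 1260 \left(-8\right) = -10080$)
$j{\left(n \right)} = 6 + 2 n \left(108 + n\right)$ ($j{\left(n \right)} = 6 + \left(n + n\right) \left(n + 108\right) = 6 + 2 n \left(108 + n\right)$)
$\left(4087 + Z\right) \left(o{\left(-195,72 \right)} + j{\left(\left(7 - 2\right) \left(-6\right) \right)}\right) = \left(4087 - 10080\right) \left(106 + \left(6 + 2 \left(\left(7 - 2\right) \left(-6\right)\right)^{2} + 216 \left(7 - 2\right) \left(-6\right)\right)\right) = - 5993 \left(106 + \left(6 + 2 \left(5 \left(-6\right)\right)^{2} + 216 \cdot 5 \left(-6\right)\right)\right) = - 5993 \left(106 + \left(6 + 2 \left(-30\right)^{2} + 216 \left(-30\right)\right)\right) = - 5993 \left(106 + \left(6 + 2 \cdot 900 - 6480\right)\right) = - 5993 \left(106 + \left(6 + 1800 - 6480\right)\right) = - 5993 \left(106 - 4674\right) = \left(-5993\right) \left(-4568\right) = 27376024$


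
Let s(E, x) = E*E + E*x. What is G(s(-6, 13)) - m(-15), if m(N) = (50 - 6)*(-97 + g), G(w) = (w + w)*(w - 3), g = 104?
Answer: 3472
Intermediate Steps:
s(E, x) = E² + E*x
G(w) = 2*w*(-3 + w) (G(w) = (2*w)*(-3 + w) = 2*w*(-3 + w))
m(N) = 308 (m(N) = (50 - 6)*(-97 + 104) = 44*7 = 308)
G(s(-6, 13)) - m(-15) = 2*(-6*(-6 + 13))*(-3 - 6*(-6 + 13)) - 1*308 = 2*(-6*7)*(-3 - 6*7) - 308 = 2*(-42)*(-3 - 42) - 308 = 2*(-42)*(-45) - 308 = 3780 - 308 = 3472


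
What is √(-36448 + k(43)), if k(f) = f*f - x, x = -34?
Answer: I*√34565 ≈ 185.92*I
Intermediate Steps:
k(f) = 34 + f² (k(f) = f*f - 1*(-34) = f² + 34 = 34 + f²)
√(-36448 + k(43)) = √(-36448 + (34 + 43²)) = √(-36448 + (34 + 1849)) = √(-36448 + 1883) = √(-34565) = I*√34565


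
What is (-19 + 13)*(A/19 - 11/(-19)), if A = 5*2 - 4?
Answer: -102/19 ≈ -5.3684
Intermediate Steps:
A = 6 (A = 10 - 4 = 6)
(-19 + 13)*(A/19 - 11/(-19)) = (-19 + 13)*(6/19 - 11/(-19)) = -6*(6*(1/19) - 11*(-1/19)) = -6*(6/19 + 11/19) = -6*17/19 = -102/19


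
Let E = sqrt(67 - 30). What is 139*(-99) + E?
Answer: -13761 + sqrt(37) ≈ -13755.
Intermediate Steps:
E = sqrt(37) ≈ 6.0828
139*(-99) + E = 139*(-99) + sqrt(37) = -13761 + sqrt(37)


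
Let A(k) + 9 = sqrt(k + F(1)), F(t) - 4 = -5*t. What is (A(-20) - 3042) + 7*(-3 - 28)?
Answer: -3268 + I*sqrt(21) ≈ -3268.0 + 4.5826*I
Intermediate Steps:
F(t) = 4 - 5*t
A(k) = -9 + sqrt(-1 + k) (A(k) = -9 + sqrt(k + (4 - 5*1)) = -9 + sqrt(k + (4 - 5)) = -9 + sqrt(k - 1) = -9 + sqrt(-1 + k))
(A(-20) - 3042) + 7*(-3 - 28) = ((-9 + sqrt(-1 - 20)) - 3042) + 7*(-3 - 28) = ((-9 + sqrt(-21)) - 3042) + 7*(-31) = ((-9 + I*sqrt(21)) - 3042) - 217 = (-3051 + I*sqrt(21)) - 217 = -3268 + I*sqrt(21)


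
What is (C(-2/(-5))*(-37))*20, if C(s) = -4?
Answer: 2960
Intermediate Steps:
(C(-2/(-5))*(-37))*20 = -4*(-37)*20 = 148*20 = 2960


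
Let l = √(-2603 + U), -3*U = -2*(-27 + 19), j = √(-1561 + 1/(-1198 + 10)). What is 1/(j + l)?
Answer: -198*I/(√61197477 + 330*√939) ≈ -0.01104*I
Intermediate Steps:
j = I*√61197477/198 (j = √(-1561 + 1/(-1188)) = √(-1561 - 1/1188) = √(-1854469/1188) = I*√61197477/198 ≈ 39.51*I)
U = -16/3 (U = -(-2)*(-27 + 19)/3 = -(-2)*(-8)/3 = -⅓*16 = -16/3 ≈ -5.3333)
l = 5*I*√939/3 (l = √(-2603 - 16/3) = √(-7825/3) = 5*I*√939/3 ≈ 51.072*I)
1/(j + l) = 1/(I*√61197477/198 + 5*I*√939/3)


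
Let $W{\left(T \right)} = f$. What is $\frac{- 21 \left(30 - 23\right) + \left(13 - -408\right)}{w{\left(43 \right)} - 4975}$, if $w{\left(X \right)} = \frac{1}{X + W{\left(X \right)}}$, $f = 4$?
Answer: $- \frac{6439}{116912} \approx -0.055076$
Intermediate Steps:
$W{\left(T \right)} = 4$
$w{\left(X \right)} = \frac{1}{4 + X}$ ($w{\left(X \right)} = \frac{1}{X + 4} = \frac{1}{4 + X}$)
$\frac{- 21 \left(30 - 23\right) + \left(13 - -408\right)}{w{\left(43 \right)} - 4975} = \frac{- 21 \left(30 - 23\right) + \left(13 - -408\right)}{\frac{1}{4 + 43} - 4975} = \frac{\left(-21\right) 7 + \left(13 + 408\right)}{\frac{1}{47} - 4975} = \frac{-147 + 421}{\frac{1}{47} - 4975} = \frac{274}{- \frac{233824}{47}} = 274 \left(- \frac{47}{233824}\right) = - \frac{6439}{116912}$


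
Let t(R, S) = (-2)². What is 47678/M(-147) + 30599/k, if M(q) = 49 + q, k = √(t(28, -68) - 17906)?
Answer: -23839/49 - 30599*I*√17902/17902 ≈ -486.51 - 228.69*I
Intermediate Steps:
t(R, S) = 4
k = I*√17902 (k = √(4 - 17906) = √(-17902) = I*√17902 ≈ 133.8*I)
47678/M(-147) + 30599/k = 47678/(49 - 147) + 30599/((I*√17902)) = 47678/(-98) + 30599*(-I*√17902/17902) = 47678*(-1/98) - 30599*I*√17902/17902 = -23839/49 - 30599*I*√17902/17902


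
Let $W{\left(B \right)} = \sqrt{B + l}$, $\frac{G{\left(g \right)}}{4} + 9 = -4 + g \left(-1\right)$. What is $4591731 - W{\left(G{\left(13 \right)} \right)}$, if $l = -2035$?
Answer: $4591731 - i \sqrt{2139} \approx 4.5917 \cdot 10^{6} - 46.249 i$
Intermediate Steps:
$G{\left(g \right)} = -52 - 4 g$ ($G{\left(g \right)} = -36 + 4 \left(-4 + g \left(-1\right)\right) = -36 + 4 \left(-4 - g\right) = -36 - \left(16 + 4 g\right) = -52 - 4 g$)
$W{\left(B \right)} = \sqrt{-2035 + B}$ ($W{\left(B \right)} = \sqrt{B - 2035} = \sqrt{-2035 + B}$)
$4591731 - W{\left(G{\left(13 \right)} \right)} = 4591731 - \sqrt{-2035 - 104} = 4591731 - \sqrt{-2139} = 4591731 - i \sqrt{2139}$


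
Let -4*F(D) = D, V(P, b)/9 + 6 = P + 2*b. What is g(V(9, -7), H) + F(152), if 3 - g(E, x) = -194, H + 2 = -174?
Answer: 159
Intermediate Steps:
V(P, b) = -54 + 9*P + 18*b (V(P, b) = -54 + 9*(P + 2*b) = -54 + (9*P + 18*b) = -54 + 9*P + 18*b)
F(D) = -D/4
H = -176 (H = -2 - 174 = -176)
g(E, x) = 197 (g(E, x) = 3 - 1*(-194) = 3 + 194 = 197)
g(V(9, -7), H) + F(152) = 197 - ¼*152 = 197 - 38 = 159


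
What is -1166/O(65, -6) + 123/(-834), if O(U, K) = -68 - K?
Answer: 160803/8618 ≈ 18.659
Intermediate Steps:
-1166/O(65, -6) + 123/(-834) = -1166/(-68 - 1*(-6)) + 123/(-834) = -1166/(-68 + 6) + 123*(-1/834) = -1166/(-62) - 41/278 = -1166*(-1/62) - 41/278 = 583/31 - 41/278 = 160803/8618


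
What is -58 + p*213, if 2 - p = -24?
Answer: 5480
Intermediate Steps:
p = 26 (p = 2 - 1*(-24) = 2 + 24 = 26)
-58 + p*213 = -58 + 26*213 = -58 + 5538 = 5480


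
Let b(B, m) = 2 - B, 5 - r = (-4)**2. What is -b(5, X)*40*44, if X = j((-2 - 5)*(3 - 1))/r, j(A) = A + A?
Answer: 5280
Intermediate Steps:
r = -11 (r = 5 - 1*(-4)**2 = 5 - 1*16 = 5 - 16 = -11)
j(A) = 2*A
X = 28/11 (X = (2*((-2 - 5)*(3 - 1)))/(-11) = (2*(-7*2))*(-1/11) = (2*(-14))*(-1/11) = -28*(-1/11) = 28/11 ≈ 2.5455)
-b(5, X)*40*44 = -(2 - 1*5)*40*44 = -(2 - 5)*40*44 = -(-3*40)*44 = -(-120)*44 = -1*(-5280) = 5280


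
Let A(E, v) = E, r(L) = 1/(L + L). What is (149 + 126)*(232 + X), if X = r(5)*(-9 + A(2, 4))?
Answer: 127215/2 ≈ 63608.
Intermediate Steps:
r(L) = 1/(2*L)
X = -7/10 (X = ((½)/5)*(-9 + 2) = ((½)*(⅕))*(-7) = (⅒)*(-7) = -7/10 ≈ -0.70000)
(149 + 126)*(232 + X) = (149 + 126)*(232 - 7/10) = 275*(2313/10) = 127215/2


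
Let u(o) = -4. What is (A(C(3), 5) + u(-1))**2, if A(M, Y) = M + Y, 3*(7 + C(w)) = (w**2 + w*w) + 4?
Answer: 16/9 ≈ 1.7778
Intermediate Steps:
C(w) = -17/3 + 2*w**2/3 (C(w) = -7 + ((w**2 + w*w) + 4)/3 = -7 + ((w**2 + w**2) + 4)/3 = -7 + (2*w**2 + 4)/3 = -7 + (4 + 2*w**2)/3 = -7 + (4/3 + 2*w**2/3) = -17/3 + 2*w**2/3)
(A(C(3), 5) + u(-1))**2 = (((-17/3 + (2/3)*3**2) + 5) - 4)**2 = (((-17/3 + (2/3)*9) + 5) - 4)**2 = (((-17/3 + 6) + 5) - 4)**2 = ((1/3 + 5) - 4)**2 = (16/3 - 4)**2 = (4/3)**2 = 16/9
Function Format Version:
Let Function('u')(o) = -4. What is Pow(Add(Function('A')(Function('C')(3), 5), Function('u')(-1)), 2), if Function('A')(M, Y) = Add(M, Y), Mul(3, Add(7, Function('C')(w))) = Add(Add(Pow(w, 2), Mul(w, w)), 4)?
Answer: Rational(16, 9) ≈ 1.7778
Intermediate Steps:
Function('C')(w) = Add(Rational(-17, 3), Mul(Rational(2, 3), Pow(w, 2))) (Function('C')(w) = Add(-7, Mul(Rational(1, 3), Add(Add(Pow(w, 2), Mul(w, w)), 4))) = Add(-7, Mul(Rational(1, 3), Add(Add(Pow(w, 2), Pow(w, 2)), 4))) = Add(-7, Mul(Rational(1, 3), Add(Mul(2, Pow(w, 2)), 4))) = Add(-7, Mul(Rational(1, 3), Add(4, Mul(2, Pow(w, 2))))) = Add(-7, Add(Rational(4, 3), Mul(Rational(2, 3), Pow(w, 2)))) = Add(Rational(-17, 3), Mul(Rational(2, 3), Pow(w, 2))))
Pow(Add(Function('A')(Function('C')(3), 5), Function('u')(-1)), 2) = Pow(Add(Add(Add(Rational(-17, 3), Mul(Rational(2, 3), Pow(3, 2))), 5), -4), 2) = Pow(Add(Add(Add(Rational(-17, 3), Mul(Rational(2, 3), 9)), 5), -4), 2) = Pow(Add(Add(Add(Rational(-17, 3), 6), 5), -4), 2) = Pow(Add(Add(Rational(1, 3), 5), -4), 2) = Pow(Add(Rational(16, 3), -4), 2) = Pow(Rational(4, 3), 2) = Rational(16, 9)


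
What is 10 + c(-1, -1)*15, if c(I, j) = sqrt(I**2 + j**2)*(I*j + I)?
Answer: 10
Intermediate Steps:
c(I, j) = sqrt(I**2 + j**2)*(I + I*j)
10 + c(-1, -1)*15 = 10 - sqrt((-1)**2 + (-1)**2)*(1 - 1)*15 = 10 - 1*sqrt(1 + 1)*0*15 = 10 - 1*sqrt(2)*0*15 = 10 + 0*15 = 10 + 0 = 10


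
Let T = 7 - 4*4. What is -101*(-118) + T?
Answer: 11909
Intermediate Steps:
T = -9 (T = 7 - 16 = -9)
-101*(-118) + T = -101*(-118) - 9 = 11918 - 9 = 11909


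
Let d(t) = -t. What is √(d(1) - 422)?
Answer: 3*I*√47 ≈ 20.567*I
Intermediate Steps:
√(d(1) - 422) = √(-1*1 - 422) = √(-1 - 422) = √(-423) = 3*I*√47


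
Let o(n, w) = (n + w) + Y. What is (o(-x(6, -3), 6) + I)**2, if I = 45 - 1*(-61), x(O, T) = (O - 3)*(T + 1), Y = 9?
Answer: 16129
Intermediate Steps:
x(O, T) = (1 + T)*(-3 + O) (x(O, T) = (-3 + O)*(1 + T) = (1 + T)*(-3 + O))
I = 106 (I = 45 + 61 = 106)
o(n, w) = 9 + n + w (o(n, w) = (n + w) + 9 = 9 + n + w)
(o(-x(6, -3), 6) + I)**2 = ((9 - (-3 + 6 - 3*(-3) + 6*(-3)) + 6) + 106)**2 = ((9 - (-3 + 6 + 9 - 18) + 6) + 106)**2 = ((9 - 1*(-6) + 6) + 106)**2 = ((9 + 6 + 6) + 106)**2 = (21 + 106)**2 = 127**2 = 16129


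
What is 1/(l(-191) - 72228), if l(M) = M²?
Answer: -1/35747 ≈ -2.7974e-5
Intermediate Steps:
1/(l(-191) - 72228) = 1/((-191)² - 72228) = 1/(36481 - 72228) = 1/(-35747) = -1/35747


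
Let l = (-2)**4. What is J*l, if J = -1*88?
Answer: -1408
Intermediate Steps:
J = -88
l = 16
J*l = -88*16 = -1408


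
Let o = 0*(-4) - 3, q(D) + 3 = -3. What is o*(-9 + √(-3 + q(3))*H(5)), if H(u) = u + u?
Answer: 27 - 90*I ≈ 27.0 - 90.0*I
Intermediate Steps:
H(u) = 2*u
q(D) = -6 (q(D) = -3 - 3 = -6)
o = -3 (o = 0 - 3 = -3)
o*(-9 + √(-3 + q(3))*H(5)) = -3*(-9 + √(-3 - 6)*(2*5)) = -3*(-9 + √(-9)*10) = -3*(-9 + (3*I)*10) = -3*(-9 + 30*I) = 27 - 90*I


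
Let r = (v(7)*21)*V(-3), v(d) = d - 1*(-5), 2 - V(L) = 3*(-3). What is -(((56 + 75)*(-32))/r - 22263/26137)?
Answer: 42819835/18112941 ≈ 2.3640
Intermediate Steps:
V(L) = 11 (V(L) = 2 - 3*(-3) = 2 - 1*(-9) = 2 + 9 = 11)
v(d) = 5 + d (v(d) = d + 5 = 5 + d)
r = 2772 (r = ((5 + 7)*21)*11 = (12*21)*11 = 252*11 = 2772)
-(((56 + 75)*(-32))/r - 22263/26137) = -(((56 + 75)*(-32))/2772 - 22263/26137) = -((131*(-32))*(1/2772) - 22263*1/26137) = -(-4192*1/2772 - 22263/26137) = -(-1048/693 - 22263/26137) = -1*(-42819835/18112941) = 42819835/18112941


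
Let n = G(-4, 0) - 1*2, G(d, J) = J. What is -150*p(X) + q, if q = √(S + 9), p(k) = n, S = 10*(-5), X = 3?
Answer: 300 + I*√41 ≈ 300.0 + 6.4031*I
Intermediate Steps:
n = -2 (n = 0 - 1*2 = 0 - 2 = -2)
S = -50
p(k) = -2
q = I*√41 (q = √(-50 + 9) = √(-41) = I*√41 ≈ 6.4031*I)
-150*p(X) + q = -150*(-2) + I*√41 = 300 + I*√41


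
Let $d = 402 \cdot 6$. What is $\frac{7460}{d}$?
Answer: $\frac{1865}{603} \approx 3.0929$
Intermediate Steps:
$d = 2412$
$\frac{7460}{d} = \frac{7460}{2412} = 7460 \cdot \frac{1}{2412} = \frac{1865}{603}$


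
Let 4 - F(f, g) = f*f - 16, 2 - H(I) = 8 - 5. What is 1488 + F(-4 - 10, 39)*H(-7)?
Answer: 1664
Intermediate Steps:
H(I) = -1 (H(I) = 2 - (8 - 5) = 2 - 1*3 = 2 - 3 = -1)
F(f, g) = 20 - f² (F(f, g) = 4 - (f*f - 16) = 4 - (f² - 16) = 4 - (-16 + f²) = 4 + (16 - f²) = 20 - f²)
1488 + F(-4 - 10, 39)*H(-7) = 1488 + (20 - (-4 - 10)²)*(-1) = 1488 + (20 - 1*(-14)²)*(-1) = 1488 + (20 - 1*196)*(-1) = 1488 + (20 - 196)*(-1) = 1488 - 176*(-1) = 1488 + 176 = 1664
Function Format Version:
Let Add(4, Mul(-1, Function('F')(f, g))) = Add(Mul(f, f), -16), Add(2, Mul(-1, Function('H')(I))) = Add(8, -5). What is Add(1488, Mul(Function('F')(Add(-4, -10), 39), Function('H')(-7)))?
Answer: 1664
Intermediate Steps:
Function('H')(I) = -1 (Function('H')(I) = Add(2, Mul(-1, Add(8, -5))) = Add(2, Mul(-1, 3)) = Add(2, -3) = -1)
Function('F')(f, g) = Add(20, Mul(-1, Pow(f, 2))) (Function('F')(f, g) = Add(4, Mul(-1, Add(Mul(f, f), -16))) = Add(4, Mul(-1, Add(Pow(f, 2), -16))) = Add(4, Mul(-1, Add(-16, Pow(f, 2)))) = Add(4, Add(16, Mul(-1, Pow(f, 2)))) = Add(20, Mul(-1, Pow(f, 2))))
Add(1488, Mul(Function('F')(Add(-4, -10), 39), Function('H')(-7))) = Add(1488, Mul(Add(20, Mul(-1, Pow(Add(-4, -10), 2))), -1)) = Add(1488, Mul(Add(20, Mul(-1, Pow(-14, 2))), -1)) = Add(1488, Mul(Add(20, Mul(-1, 196)), -1)) = Add(1488, Mul(Add(20, -196), -1)) = Add(1488, Mul(-176, -1)) = Add(1488, 176) = 1664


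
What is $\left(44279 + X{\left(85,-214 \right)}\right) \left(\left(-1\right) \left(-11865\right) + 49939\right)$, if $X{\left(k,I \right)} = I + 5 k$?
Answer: $2749659960$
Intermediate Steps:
$\left(44279 + X{\left(85,-214 \right)}\right) \left(\left(-1\right) \left(-11865\right) + 49939\right) = \left(44279 + \left(-214 + 5 \cdot 85\right)\right) \left(\left(-1\right) \left(-11865\right) + 49939\right) = \left(44279 + \left(-214 + 425\right)\right) \left(11865 + 49939\right) = \left(44279 + 211\right) 61804 = 44490 \cdot 61804 = 2749659960$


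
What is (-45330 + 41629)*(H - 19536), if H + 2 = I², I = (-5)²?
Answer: 69997013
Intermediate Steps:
I = 25
H = 623 (H = -2 + 25² = -2 + 625 = 623)
(-45330 + 41629)*(H - 19536) = (-45330 + 41629)*(623 - 19536) = -3701*(-18913) = 69997013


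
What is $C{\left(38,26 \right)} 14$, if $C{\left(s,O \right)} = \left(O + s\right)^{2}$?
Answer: $57344$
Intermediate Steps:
$C{\left(38,26 \right)} 14 = \left(26 + 38\right)^{2} \cdot 14 = 64^{2} \cdot 14 = 4096 \cdot 14 = 57344$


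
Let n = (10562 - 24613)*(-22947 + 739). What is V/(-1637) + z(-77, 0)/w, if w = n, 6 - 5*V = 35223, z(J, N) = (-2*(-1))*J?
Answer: 5494636849723/1277042558240 ≈ 4.3026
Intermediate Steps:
z(J, N) = 2*J
V = -35217/5 (V = 6/5 - ⅕*35223 = 6/5 - 35223/5 = -35217/5 ≈ -7043.4)
n = 312044608 (n = -14051*(-22208) = 312044608)
w = 312044608
V/(-1637) + z(-77, 0)/w = -35217/5/(-1637) + (2*(-77))/312044608 = -35217/5*(-1/1637) - 154*1/312044608 = 35217/8185 - 77/156022304 = 5494636849723/1277042558240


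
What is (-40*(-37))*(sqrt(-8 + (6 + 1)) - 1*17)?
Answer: -25160 + 1480*I ≈ -25160.0 + 1480.0*I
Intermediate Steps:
(-40*(-37))*(sqrt(-8 + (6 + 1)) - 1*17) = 1480*(sqrt(-8 + 7) - 17) = 1480*(sqrt(-1) - 17) = 1480*(I - 17) = 1480*(-17 + I) = -25160 + 1480*I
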